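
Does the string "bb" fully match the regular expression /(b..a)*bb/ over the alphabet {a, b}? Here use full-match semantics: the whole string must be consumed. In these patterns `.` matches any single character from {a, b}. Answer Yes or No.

Yes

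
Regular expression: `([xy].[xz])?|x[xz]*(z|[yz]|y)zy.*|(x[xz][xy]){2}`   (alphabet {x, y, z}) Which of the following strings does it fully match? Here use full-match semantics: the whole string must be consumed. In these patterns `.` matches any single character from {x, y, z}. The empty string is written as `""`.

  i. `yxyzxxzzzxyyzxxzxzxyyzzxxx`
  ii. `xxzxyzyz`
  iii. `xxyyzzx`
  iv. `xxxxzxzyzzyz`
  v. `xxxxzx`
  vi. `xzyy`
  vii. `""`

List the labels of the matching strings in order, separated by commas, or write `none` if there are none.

ii, v, vii

i → no match
ii → match
iii → no match
iv → no match
v → match
vi → no match
vii → match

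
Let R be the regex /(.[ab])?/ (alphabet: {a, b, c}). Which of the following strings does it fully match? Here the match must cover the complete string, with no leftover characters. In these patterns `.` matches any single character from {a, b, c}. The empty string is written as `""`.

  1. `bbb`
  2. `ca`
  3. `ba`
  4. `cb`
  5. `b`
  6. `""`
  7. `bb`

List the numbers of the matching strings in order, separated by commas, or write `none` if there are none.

2, 3, 4, 6, 7

1 → no match
2 → match
3 → match
4 → match
5 → no match
6 → match
7 → match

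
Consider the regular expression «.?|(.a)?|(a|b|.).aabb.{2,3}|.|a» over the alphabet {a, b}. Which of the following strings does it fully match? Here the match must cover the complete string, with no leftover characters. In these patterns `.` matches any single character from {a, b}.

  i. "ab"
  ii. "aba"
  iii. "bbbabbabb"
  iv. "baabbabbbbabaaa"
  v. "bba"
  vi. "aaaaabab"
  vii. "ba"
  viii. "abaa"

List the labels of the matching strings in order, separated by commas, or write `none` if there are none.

i → no match
ii → no match
iii → no match
iv → no match
v → no match
vi → no match
vii → match
viii → no match

vii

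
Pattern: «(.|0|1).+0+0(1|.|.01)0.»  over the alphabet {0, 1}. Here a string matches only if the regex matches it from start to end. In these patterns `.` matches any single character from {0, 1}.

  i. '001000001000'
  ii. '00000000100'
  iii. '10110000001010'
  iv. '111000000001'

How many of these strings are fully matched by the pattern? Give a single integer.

2

i. '001000001000' → no match
ii. '00000000100' → match
iii → no match
iv. '111000000001' → match
Total matched: 2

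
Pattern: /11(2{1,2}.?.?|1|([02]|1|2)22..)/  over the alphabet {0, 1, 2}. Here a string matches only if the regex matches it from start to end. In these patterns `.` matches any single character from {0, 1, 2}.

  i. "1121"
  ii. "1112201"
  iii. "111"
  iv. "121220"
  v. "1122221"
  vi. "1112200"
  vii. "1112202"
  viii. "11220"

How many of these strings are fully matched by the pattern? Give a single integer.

7

i → match
ii → match
iii → match
iv → no match — must start with "11"
v → match
vi → match
vii → match
viii → match
Total matched: 7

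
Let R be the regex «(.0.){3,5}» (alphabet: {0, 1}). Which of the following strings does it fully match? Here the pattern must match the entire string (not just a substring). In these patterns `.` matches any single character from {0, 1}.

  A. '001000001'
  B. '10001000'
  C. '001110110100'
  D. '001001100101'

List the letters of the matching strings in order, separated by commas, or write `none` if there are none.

A → match
B → no match
C → no match
D → match

A, D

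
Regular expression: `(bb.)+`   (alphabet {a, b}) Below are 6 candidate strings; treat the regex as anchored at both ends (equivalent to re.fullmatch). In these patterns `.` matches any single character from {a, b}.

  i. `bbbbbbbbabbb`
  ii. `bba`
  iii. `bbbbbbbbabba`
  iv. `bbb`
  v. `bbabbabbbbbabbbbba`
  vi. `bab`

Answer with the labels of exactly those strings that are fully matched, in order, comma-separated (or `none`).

i → match
ii → match
iii → match
iv → match
v → match
vi → no match — must start with `bb`

i, ii, iii, iv, v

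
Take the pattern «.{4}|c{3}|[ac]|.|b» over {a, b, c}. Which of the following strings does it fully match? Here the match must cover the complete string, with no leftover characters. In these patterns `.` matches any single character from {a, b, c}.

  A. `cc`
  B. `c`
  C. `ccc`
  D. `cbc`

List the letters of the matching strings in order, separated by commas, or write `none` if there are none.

B, C

A → no match
B → match
C → match
D → no match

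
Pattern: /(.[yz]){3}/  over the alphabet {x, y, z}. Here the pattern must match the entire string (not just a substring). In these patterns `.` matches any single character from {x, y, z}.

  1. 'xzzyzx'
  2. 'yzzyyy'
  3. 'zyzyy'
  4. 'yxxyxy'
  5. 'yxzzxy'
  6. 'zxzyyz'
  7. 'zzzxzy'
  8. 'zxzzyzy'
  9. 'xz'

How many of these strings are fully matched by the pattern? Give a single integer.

1 → no match
2 → match
3 → no match
4 → no match
5 → no match
6 → no match
7 → no match
8 → no match
9 → no match
Total matched: 1

1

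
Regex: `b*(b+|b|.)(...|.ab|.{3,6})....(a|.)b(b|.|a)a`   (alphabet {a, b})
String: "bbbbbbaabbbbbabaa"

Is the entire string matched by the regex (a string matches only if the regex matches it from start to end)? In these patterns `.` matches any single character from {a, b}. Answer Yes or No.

Yes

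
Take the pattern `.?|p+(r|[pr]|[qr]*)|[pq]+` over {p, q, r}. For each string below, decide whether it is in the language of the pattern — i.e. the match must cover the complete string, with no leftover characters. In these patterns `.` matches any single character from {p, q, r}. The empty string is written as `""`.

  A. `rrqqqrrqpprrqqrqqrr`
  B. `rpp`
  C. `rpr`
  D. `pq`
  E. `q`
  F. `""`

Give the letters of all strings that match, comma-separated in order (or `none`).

D, E, F

A → no match
B. `rpp` → no match
C. `rpr` → no match
D. `pq` → match
E. `q` → match
F. `""` → match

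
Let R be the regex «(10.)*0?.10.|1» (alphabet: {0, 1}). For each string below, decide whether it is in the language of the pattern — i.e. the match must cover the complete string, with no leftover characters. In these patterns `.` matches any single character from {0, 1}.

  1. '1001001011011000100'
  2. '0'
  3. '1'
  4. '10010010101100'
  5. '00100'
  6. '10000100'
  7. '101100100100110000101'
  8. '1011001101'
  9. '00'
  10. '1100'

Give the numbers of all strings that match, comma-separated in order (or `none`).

1, 3, 4, 5, 6, 8, 10

1 → match
2. '0' → no match
3. '1' → match
4 → match
5. '00100' → match
6. '10000100' → match
7 → no match
8. '1011001101' → match
9. '00' → no match
10. '1100' → match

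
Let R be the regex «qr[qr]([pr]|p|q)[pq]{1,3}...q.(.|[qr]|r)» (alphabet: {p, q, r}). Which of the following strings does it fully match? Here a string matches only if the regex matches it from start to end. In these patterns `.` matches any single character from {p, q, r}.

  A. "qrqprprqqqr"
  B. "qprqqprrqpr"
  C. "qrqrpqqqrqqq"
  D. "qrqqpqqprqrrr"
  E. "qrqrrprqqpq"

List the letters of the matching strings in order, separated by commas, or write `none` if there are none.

A → no match
B → no match — must start with "qr"
C → match
D → no match
E → no match

C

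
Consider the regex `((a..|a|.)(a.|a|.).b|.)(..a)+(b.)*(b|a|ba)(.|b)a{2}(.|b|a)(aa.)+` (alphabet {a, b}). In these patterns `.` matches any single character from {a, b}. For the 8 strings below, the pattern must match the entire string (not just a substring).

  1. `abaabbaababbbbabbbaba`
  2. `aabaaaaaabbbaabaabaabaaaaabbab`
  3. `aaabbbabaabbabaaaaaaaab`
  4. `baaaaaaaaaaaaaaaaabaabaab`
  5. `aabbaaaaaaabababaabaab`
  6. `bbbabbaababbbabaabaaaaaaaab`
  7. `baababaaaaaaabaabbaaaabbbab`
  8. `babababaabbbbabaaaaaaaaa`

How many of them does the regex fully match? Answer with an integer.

1 → no match
2 → no match
3 → match
4 → no match
5 → match
6 → match
7 → no match
8 → no match
Total matched: 3

3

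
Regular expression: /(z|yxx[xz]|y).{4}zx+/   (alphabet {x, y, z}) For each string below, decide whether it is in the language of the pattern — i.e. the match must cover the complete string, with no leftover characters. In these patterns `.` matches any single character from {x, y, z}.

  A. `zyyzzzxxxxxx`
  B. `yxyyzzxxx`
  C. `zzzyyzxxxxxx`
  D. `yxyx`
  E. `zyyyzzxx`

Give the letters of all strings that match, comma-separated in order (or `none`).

A, B, C, E

A → match
B → match
C → match
D → no match
E → match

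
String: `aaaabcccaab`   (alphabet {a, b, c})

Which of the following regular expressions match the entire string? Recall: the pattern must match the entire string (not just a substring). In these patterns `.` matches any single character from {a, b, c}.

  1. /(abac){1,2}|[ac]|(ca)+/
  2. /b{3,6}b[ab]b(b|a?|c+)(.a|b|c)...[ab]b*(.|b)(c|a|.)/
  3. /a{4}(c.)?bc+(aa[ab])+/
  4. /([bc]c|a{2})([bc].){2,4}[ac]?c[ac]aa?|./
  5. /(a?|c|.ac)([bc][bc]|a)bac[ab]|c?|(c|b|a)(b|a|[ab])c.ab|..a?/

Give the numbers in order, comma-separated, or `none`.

1 → no match
2 → no match — must start with `b`
3 → match
4 → no match
5 → no match

3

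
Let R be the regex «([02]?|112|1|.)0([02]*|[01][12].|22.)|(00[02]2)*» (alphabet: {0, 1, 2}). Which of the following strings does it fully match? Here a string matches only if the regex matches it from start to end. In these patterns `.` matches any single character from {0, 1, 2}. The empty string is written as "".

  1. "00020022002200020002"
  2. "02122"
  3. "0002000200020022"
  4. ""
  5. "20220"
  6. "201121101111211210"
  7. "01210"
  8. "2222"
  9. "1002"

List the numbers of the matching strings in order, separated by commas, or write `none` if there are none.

1, 3, 4, 5, 9

1 → match
2 → no match
3 → match
4 → match
5 → match
6 → no match
7 → no match
8 → no match
9 → match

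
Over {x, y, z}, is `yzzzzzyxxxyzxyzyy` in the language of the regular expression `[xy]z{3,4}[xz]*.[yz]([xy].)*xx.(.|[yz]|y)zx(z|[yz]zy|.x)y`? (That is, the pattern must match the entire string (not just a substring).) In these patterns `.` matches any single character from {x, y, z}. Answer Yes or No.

Yes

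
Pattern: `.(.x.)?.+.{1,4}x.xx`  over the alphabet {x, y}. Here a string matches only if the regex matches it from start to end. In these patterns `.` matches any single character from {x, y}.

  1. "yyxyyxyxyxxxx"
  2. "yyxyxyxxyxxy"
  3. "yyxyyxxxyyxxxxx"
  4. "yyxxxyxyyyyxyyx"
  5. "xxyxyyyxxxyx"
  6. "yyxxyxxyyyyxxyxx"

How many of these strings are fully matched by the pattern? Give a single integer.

1 → match
2. "yyxyxyxxyxxy" → no match — must end with "xx"
3 → match
4 → no match — must end with "xx"
5. "xxyxyyyxxxyx" → no match — must end with "xx"
6 → match
Total matched: 3

3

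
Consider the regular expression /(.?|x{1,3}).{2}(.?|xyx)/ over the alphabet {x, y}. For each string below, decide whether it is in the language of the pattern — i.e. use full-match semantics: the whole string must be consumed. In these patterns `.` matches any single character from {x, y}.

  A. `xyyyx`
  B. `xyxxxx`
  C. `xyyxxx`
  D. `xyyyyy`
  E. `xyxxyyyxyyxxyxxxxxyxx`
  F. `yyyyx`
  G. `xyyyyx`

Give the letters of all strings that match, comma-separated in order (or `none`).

A. `xyyyx` → no match
B. `xyxxxx` → no match
C. `xyyxxx` → no match
D. `xyyyyy` → no match
E → no match
F. `yyyyx` → no match
G. `xyyyyx` → no match

none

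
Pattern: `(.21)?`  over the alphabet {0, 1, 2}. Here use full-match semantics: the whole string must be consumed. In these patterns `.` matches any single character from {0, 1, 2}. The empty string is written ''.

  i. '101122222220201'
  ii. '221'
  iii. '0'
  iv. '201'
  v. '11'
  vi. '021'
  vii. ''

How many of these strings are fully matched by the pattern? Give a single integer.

3

i → no match
ii → match
iii → no match
iv → no match
v → no match
vi → match
vii → match
Total matched: 3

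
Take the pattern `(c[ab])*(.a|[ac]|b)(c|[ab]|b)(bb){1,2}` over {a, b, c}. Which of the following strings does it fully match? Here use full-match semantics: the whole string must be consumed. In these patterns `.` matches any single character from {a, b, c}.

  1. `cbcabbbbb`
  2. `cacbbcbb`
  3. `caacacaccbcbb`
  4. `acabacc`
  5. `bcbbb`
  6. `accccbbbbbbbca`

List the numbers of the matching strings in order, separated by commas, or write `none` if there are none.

1, 2

1. `cbcabbbbb` → match
2. `cacbbcbb` → match
3 → no match
4. `acabacc` → no match — must end with `bb`
5. `bcbbb` → no match
6 → no match — must end with `bb`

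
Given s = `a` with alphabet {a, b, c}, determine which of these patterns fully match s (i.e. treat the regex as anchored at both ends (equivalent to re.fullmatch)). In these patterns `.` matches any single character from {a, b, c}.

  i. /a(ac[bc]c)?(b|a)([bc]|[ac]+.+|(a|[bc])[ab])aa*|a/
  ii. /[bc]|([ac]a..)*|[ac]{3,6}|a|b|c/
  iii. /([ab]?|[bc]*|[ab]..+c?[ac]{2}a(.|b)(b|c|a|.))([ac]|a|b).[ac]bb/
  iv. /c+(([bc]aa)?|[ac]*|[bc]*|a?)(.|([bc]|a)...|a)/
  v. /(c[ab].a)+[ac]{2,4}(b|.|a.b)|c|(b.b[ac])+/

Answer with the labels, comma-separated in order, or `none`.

i, ii

i → match
ii → match
iii → no match — must end with `bb`
iv → no match — must start with `c`
v → no match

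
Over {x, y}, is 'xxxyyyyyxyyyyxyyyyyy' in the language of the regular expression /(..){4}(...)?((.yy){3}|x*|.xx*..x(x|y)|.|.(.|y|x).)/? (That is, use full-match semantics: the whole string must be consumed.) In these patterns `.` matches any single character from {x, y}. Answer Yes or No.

No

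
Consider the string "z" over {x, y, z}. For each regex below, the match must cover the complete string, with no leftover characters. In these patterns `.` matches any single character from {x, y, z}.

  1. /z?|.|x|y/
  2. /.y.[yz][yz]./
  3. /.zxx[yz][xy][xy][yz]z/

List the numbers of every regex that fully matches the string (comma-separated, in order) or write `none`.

1 → match
2 → no match
3 → no match

1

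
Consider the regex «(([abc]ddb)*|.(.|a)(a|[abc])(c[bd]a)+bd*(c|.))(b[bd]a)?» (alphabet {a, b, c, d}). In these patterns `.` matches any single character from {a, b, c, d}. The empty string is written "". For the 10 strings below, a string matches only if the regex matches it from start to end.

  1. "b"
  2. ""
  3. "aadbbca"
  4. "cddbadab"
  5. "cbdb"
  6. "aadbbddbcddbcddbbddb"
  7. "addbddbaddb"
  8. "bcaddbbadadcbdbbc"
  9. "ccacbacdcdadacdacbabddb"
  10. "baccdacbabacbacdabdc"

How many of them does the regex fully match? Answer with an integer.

1 → no match
2 → match
3 → no match
4 → no match
5 → no match
6 → no match
7 → no match
8 → no match
9 → no match
10 → no match
Total matched: 1

1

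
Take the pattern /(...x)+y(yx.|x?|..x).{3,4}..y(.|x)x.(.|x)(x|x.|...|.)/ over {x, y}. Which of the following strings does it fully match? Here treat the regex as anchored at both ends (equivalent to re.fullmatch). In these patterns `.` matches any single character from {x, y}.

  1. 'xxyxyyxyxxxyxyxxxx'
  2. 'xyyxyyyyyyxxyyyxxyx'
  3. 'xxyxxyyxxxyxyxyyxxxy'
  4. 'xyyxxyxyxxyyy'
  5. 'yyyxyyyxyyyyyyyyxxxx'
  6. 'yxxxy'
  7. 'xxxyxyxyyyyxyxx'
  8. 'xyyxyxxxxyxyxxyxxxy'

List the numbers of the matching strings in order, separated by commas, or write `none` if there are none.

5, 8

1 → no match
2 → no match
3 → no match
4 → no match
5 → match
6 → no match
7 → no match
8 → match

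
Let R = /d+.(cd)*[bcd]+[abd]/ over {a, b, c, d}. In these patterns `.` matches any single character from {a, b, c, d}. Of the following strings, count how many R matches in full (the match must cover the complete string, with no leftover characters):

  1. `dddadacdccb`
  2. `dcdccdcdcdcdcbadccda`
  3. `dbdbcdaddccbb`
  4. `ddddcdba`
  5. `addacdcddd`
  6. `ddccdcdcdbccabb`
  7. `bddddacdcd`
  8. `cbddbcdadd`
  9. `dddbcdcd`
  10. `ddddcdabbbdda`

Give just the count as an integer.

2

1 → no match
2 → no match
3 → no match
4 → match
5 → no match — must start with `d`
6 → no match
7 → no match — must start with `d`
8 → no match — must start with `d`
9 → match
10 → no match
Total matched: 2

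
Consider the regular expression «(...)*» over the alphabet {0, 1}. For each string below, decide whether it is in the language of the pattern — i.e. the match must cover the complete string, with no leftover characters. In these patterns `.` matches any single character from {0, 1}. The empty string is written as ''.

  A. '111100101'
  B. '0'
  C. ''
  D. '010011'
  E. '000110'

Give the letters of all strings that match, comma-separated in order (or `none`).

A, C, D, E

A. '111100101' → match
B. '0' → no match
C. '' → match
D. '010011' → match
E. '000110' → match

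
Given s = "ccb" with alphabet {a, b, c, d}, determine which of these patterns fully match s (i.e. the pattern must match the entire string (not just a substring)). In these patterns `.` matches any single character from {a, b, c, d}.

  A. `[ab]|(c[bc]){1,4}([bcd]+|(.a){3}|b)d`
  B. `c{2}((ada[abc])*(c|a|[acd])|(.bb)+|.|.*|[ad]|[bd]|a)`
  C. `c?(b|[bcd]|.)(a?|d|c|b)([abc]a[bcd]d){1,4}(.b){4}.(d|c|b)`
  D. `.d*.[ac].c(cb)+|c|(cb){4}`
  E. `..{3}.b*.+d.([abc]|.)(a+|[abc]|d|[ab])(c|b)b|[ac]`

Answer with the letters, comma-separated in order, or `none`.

B

A → no match
B → match
C → no match
D → no match
E → no match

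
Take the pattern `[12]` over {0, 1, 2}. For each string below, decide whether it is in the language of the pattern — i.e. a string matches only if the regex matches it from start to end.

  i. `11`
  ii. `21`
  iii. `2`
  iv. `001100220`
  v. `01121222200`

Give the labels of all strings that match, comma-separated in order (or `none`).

i → no match
ii → no match
iii → match
iv → no match
v → no match

iii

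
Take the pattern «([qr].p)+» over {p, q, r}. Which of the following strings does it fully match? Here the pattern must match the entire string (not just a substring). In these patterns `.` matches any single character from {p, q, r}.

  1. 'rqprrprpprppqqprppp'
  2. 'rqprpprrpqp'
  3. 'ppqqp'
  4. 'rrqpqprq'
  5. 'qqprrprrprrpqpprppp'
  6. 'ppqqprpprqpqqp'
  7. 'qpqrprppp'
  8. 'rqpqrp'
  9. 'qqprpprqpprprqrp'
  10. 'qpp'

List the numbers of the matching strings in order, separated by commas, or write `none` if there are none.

8, 10

1 → no match
2. 'rqprpprrpqp' → no match
3. 'ppqqp' → no match
4. 'rrqpqprq' → no match — must end with 'p'
5 → no match
6 → no match
7. 'qpqrprppp' → no match
8. 'rqpqrp' → match
9 → no match
10. 'qpp' → match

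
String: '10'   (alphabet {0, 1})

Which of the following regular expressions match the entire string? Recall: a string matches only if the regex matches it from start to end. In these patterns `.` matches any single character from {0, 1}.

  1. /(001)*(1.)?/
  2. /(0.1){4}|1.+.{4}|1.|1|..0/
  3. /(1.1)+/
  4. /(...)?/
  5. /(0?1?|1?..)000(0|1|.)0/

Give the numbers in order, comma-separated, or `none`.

1, 2

1 → match
2 → match
3 → no match — must end with '1'
4 → no match
5 → no match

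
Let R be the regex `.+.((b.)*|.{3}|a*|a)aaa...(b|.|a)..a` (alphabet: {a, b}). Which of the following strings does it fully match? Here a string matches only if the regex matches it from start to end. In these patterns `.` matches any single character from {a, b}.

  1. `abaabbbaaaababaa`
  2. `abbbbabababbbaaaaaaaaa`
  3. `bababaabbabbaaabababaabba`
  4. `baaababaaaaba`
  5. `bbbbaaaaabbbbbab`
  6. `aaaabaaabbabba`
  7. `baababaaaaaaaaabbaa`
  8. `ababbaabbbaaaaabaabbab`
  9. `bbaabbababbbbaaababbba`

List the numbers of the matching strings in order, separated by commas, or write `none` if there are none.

7

1 → no match
2 → no match
3 → no match
4 → no match
5 → no match — must end with `a`
6 → no match
7 → match
8 → no match — must end with `a`
9 → no match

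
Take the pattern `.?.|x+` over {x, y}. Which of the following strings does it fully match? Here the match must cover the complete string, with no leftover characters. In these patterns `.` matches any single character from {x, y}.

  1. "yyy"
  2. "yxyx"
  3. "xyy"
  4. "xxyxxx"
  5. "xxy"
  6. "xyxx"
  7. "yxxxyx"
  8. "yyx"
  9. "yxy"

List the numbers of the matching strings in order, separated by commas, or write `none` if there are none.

1 → no match
2 → no match
3 → no match
4 → no match
5 → no match
6 → no match
7 → no match
8 → no match
9 → no match

none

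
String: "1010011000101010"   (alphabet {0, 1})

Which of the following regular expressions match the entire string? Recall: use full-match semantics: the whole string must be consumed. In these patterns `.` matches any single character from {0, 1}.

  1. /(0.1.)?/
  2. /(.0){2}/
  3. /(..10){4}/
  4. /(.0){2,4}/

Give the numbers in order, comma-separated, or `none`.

1 → no match
2 → no match
3 → match
4 → no match

3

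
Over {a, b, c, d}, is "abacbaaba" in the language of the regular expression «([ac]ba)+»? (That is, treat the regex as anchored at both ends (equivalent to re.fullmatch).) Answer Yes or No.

Yes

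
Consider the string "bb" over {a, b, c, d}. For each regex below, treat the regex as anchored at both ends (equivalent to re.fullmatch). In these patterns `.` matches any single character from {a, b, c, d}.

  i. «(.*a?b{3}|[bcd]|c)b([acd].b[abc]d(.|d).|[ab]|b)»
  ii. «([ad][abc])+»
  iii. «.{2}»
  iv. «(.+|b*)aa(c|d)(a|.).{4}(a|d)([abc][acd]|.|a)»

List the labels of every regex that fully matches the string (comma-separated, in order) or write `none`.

i → no match
ii → no match
iii → match
iv → no match

iii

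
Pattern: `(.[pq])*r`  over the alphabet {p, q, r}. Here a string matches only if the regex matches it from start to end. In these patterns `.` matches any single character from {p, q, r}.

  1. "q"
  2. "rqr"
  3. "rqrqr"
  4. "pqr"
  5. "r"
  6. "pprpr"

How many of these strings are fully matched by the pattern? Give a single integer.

1. "q" → no match — must end with "r"
2. "rqr" → match
3. "rqrqr" → match
4. "pqr" → match
5. "r" → match
6. "pprpr" → match
Total matched: 5

5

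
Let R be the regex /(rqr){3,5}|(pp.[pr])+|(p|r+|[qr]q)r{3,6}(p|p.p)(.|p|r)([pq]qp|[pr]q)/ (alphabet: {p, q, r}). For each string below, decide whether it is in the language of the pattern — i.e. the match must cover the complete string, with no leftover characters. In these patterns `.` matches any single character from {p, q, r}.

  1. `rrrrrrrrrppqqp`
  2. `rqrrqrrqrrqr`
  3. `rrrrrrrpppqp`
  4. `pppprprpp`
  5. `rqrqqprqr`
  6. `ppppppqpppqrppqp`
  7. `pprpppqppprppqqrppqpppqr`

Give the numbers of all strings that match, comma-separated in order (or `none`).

1 → match
2 → match
3 → match
4 → no match
5 → no match
6 → match
7 → no match

1, 2, 3, 6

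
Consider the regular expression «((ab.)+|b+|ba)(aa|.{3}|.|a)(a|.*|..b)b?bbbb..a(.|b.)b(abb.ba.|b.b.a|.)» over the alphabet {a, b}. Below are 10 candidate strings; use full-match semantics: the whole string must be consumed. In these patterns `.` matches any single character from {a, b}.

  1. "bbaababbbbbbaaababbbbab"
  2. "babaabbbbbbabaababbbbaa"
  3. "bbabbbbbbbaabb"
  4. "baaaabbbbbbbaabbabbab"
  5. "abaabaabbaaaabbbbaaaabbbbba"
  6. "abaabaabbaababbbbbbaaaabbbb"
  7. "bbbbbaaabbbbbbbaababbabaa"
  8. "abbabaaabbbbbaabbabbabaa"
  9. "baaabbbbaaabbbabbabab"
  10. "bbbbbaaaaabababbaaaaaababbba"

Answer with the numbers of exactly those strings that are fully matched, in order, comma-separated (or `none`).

1 → match
2 → match
3 → match
4 → no match
5 → match
6 → no match
7 → match
8 → match
9 → match
10 → no match

1, 2, 3, 5, 7, 8, 9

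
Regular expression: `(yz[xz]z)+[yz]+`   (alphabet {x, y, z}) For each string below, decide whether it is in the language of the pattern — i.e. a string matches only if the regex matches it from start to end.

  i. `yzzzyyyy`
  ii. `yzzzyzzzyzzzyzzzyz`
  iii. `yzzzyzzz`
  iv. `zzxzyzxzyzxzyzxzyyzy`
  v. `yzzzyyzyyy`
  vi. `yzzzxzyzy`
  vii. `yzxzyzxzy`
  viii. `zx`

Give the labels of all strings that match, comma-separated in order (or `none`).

i → match
ii → match
iii → match
iv → no match — must start with `yz`
v → match
vi → no match
vii → match
viii → no match — must start with `yz`

i, ii, iii, v, vii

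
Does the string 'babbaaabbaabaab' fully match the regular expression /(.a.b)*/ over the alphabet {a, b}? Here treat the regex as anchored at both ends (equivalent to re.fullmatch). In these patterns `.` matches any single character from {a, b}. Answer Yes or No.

No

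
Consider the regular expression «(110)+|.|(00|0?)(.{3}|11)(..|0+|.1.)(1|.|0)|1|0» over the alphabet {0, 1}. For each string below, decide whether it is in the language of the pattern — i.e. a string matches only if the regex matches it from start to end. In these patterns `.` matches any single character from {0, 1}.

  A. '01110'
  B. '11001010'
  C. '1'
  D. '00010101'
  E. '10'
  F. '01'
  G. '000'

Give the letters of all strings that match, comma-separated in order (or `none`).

A → no match
B → no match
C → match
D → match
E → no match
F → no match
G → no match

C, D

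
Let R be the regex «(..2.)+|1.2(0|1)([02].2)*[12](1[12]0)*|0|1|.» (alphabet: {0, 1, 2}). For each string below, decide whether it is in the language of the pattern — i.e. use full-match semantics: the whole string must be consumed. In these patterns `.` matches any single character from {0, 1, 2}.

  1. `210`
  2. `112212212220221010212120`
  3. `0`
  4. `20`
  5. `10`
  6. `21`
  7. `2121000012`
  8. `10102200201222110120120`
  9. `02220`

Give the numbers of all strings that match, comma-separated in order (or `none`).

3

1 → no match
2 → no match
3 → match
4 → no match
5 → no match
6 → no match
7 → no match
8 → no match
9 → no match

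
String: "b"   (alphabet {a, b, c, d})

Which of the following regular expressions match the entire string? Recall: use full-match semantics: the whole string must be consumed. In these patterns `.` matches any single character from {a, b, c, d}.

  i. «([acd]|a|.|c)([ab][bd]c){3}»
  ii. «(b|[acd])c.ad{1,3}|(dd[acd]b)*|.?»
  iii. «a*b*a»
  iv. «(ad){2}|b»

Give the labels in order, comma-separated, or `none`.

ii, iv

i → no match — must end with "c"
ii → match
iii → no match — must end with "a"
iv → match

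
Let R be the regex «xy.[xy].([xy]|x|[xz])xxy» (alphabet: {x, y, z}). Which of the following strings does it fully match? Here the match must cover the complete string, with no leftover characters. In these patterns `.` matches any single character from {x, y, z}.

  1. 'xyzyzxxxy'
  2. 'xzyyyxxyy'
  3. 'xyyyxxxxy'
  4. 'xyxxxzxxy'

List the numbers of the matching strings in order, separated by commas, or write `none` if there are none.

1, 3, 4

1. 'xyzyzxxxy' → match
2. 'xzyyyxxyy' → no match — must start with 'xy'
3. 'xyyyxxxxy' → match
4. 'xyxxxzxxy' → match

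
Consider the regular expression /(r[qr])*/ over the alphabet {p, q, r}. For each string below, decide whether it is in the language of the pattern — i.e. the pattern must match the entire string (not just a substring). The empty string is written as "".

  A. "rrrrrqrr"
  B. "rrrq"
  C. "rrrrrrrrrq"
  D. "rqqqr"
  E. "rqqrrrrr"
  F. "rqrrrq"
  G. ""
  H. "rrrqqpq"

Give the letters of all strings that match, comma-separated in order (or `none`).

A, B, C, F, G

A → match
B → match
C → match
D → no match
E → no match
F → match
G → match
H → no match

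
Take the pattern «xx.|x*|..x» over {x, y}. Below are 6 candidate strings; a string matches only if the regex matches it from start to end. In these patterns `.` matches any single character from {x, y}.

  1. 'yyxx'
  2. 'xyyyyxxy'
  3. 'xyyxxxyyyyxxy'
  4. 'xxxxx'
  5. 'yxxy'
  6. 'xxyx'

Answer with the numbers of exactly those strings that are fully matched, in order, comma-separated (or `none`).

1. 'yyxx' → no match
2. 'xyyyyxxy' → no match
3 → no match
4. 'xxxxx' → match
5. 'yxxy' → no match
6. 'xxyx' → no match

4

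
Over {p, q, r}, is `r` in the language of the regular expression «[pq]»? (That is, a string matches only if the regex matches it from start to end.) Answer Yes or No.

No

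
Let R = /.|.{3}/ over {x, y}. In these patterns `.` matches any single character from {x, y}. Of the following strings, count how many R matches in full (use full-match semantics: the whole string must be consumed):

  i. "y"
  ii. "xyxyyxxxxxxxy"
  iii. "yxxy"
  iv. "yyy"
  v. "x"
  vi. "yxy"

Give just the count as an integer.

i → match
ii → no match
iii → no match
iv → match
v → match
vi → match
Total matched: 4

4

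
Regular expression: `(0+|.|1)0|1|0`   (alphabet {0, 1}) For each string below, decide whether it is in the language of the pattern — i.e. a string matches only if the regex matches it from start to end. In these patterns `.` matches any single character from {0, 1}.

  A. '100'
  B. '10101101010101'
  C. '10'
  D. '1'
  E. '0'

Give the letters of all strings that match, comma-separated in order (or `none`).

A → no match
B → no match
C → match
D → match
E → match

C, D, E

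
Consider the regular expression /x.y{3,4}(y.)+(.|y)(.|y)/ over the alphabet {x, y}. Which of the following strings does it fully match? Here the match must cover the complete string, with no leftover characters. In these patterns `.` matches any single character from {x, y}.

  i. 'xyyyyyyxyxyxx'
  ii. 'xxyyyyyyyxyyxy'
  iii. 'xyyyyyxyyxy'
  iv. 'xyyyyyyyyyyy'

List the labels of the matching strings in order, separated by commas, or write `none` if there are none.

ii, iii, iv

i → no match
ii → match
iii → match
iv → match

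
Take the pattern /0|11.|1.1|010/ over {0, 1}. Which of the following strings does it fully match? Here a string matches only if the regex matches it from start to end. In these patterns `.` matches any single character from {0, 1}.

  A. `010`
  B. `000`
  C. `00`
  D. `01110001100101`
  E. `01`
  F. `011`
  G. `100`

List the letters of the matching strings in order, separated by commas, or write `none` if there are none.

A

A → match
B → no match
C → no match
D → no match
E → no match
F → no match
G → no match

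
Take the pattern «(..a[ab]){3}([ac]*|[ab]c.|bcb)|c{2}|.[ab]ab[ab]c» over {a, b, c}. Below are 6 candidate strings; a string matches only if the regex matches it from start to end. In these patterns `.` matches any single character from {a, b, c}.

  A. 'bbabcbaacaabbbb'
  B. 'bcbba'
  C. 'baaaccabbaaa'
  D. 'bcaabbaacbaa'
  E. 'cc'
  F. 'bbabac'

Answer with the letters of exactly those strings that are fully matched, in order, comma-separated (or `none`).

A → no match
B → no match
C → match
D → match
E → match
F → match

C, D, E, F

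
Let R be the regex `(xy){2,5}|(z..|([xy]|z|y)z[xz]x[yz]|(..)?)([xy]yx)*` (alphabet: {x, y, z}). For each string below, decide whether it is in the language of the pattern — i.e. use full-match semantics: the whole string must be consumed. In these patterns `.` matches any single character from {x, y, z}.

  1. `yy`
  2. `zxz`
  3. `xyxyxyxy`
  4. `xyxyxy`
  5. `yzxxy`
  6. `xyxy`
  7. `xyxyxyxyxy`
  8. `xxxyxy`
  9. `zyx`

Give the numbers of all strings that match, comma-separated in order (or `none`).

1, 2, 3, 4, 5, 6, 7, 9

1 → match
2 → match
3 → match
4 → match
5 → match
6 → match
7 → match
8 → no match
9 → match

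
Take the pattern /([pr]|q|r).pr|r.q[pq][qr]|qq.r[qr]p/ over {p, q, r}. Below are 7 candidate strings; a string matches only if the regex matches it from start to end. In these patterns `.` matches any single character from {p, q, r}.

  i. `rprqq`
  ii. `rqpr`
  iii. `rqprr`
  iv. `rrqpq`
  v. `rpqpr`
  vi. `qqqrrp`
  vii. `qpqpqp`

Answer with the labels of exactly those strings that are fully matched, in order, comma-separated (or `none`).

ii, iv, v, vi

i → no match
ii → match
iii → no match
iv → match
v → match
vi → match
vii → no match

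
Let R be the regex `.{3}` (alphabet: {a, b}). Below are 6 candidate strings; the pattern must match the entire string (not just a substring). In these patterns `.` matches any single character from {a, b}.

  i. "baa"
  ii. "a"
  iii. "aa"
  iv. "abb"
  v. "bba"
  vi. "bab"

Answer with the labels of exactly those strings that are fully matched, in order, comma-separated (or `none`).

i, iv, v, vi

i → match
ii → no match
iii → no match
iv → match
v → match
vi → match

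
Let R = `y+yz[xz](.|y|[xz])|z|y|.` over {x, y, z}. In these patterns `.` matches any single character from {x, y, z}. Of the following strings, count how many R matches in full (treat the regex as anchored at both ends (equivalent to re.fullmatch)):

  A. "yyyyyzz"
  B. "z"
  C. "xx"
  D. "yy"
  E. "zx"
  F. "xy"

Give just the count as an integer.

1

A. "yyyyyzz" → no match
B. "z" → match
C. "xx" → no match
D. "yy" → no match
E. "zx" → no match
F. "xy" → no match
Total matched: 1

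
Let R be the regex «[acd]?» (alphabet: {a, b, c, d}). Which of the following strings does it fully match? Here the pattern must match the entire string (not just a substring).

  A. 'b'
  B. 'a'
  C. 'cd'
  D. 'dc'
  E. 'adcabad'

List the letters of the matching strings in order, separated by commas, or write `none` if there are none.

B

A → no match
B → match
C → no match
D → no match
E → no match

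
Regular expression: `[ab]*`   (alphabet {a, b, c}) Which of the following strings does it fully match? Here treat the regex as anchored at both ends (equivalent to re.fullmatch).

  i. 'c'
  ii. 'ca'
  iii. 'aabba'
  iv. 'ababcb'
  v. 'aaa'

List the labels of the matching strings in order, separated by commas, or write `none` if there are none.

i → no match
ii → no match
iii → match
iv → no match
v → match

iii, v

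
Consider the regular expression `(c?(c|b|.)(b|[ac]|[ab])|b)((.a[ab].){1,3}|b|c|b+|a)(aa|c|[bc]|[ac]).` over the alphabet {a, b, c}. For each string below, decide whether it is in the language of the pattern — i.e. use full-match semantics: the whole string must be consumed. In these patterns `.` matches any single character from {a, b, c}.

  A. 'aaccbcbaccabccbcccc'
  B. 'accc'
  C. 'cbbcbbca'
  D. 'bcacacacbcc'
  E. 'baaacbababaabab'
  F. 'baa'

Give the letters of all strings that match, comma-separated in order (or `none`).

A → no match
B → no match
C → no match
D → no match
E → match
F → no match

E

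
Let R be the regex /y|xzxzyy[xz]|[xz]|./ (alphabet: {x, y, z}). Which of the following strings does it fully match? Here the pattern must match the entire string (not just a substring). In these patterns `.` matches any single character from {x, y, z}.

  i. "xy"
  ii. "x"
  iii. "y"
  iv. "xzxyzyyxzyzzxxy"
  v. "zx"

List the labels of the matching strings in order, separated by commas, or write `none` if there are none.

i. "xy" → no match
ii. "x" → match
iii. "y" → match
iv → no match
v. "zx" → no match

ii, iii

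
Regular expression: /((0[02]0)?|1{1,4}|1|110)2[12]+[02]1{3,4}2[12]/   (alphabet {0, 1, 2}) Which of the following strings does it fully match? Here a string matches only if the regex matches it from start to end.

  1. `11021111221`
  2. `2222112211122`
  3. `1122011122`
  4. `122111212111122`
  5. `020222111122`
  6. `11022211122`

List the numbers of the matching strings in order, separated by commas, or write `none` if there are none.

2, 3, 4, 5, 6

1. `11021111221` → no match
2 → match
3. `1122011122` → match
4 → match
5. `020222111122` → match
6. `11022211122` → match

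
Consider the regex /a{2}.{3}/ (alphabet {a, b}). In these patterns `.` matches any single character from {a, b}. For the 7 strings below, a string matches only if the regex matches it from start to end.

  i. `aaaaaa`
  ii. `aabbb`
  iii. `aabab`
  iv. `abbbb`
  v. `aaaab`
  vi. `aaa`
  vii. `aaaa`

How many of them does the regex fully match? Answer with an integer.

3

i. `aaaaaa` → no match
ii. `aabbb` → match
iii. `aabab` → match
iv. `abbbb` → no match
v. `aaaab` → match
vi. `aaa` → no match
vii. `aaaa` → no match
Total matched: 3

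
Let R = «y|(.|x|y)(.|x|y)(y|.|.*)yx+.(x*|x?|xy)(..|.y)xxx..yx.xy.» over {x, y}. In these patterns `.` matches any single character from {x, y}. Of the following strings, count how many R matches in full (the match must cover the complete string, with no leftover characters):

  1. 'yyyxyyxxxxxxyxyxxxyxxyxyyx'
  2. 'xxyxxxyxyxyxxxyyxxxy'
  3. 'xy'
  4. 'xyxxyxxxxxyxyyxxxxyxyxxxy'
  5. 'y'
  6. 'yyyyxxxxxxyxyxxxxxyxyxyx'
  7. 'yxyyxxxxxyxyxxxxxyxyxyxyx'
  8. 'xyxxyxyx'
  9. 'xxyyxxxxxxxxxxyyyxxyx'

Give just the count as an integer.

1 → no match
2 → no match
3 → no match
4 → no match
5 → match
6 → match
7 → match
8 → no match
9 → no match
Total matched: 3

3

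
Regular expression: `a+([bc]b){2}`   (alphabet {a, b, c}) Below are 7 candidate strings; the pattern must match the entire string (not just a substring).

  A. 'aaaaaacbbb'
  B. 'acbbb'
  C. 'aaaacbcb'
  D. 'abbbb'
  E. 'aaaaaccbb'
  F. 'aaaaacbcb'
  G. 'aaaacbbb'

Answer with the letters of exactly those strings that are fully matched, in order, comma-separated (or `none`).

A, B, C, D, F, G

A. 'aaaaaacbbb' → match
B. 'acbbb' → match
C. 'aaaacbcb' → match
D. 'abbbb' → match
E. 'aaaaaccbb' → no match
F. 'aaaaacbcb' → match
G. 'aaaacbbb' → match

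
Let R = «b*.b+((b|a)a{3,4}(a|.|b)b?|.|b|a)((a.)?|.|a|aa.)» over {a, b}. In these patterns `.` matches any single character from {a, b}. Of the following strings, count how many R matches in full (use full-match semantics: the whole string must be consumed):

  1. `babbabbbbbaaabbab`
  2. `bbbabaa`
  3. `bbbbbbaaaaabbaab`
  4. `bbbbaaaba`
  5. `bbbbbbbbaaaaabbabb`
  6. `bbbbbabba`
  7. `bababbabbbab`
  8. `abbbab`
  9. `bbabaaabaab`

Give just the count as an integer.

1 → no match
2. `bbbabaa` → match
3 → match
4. `bbbbaaaba` → match
5 → no match
6. `bbbbbabba` → match
7. `bababbabbbab` → no match
8. `abbbab` → match
9. `bbabaaabaab` → no match
Total matched: 5

5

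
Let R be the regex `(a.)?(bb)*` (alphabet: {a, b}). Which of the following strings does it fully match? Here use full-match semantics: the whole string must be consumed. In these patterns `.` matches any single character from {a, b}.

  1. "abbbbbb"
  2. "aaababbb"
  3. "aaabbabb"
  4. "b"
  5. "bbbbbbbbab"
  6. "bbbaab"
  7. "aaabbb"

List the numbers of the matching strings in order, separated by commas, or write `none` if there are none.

1 → no match
2 → no match
3 → no match
4 → no match
5 → no match
6 → no match
7 → no match

none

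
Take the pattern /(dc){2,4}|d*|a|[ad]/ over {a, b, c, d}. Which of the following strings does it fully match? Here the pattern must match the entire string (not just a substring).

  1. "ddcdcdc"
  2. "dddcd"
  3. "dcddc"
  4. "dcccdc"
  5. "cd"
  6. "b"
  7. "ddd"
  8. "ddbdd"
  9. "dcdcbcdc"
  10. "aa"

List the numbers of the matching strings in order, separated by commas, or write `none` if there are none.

1 → no match
2 → no match
3 → no match
4 → no match
5 → no match
6 → no match
7 → match
8 → no match
9 → no match
10 → no match

7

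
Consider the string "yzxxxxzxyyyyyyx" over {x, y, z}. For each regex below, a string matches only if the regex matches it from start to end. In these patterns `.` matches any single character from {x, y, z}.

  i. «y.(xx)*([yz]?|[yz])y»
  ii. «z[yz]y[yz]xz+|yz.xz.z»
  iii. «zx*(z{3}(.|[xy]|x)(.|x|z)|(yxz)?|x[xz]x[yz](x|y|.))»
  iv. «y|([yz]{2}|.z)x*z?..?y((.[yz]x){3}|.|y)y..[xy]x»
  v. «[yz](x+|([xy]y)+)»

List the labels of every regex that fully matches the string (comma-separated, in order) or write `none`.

i → no match — must end with "y"
ii → no match — must end with "z"
iii → no match — must start with "z"
iv → match
v → no match

iv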